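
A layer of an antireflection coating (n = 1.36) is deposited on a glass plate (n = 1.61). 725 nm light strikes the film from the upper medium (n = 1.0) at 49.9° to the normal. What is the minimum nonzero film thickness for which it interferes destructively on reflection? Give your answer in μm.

At the upper boundary (n = 1.0 to n = 1.36) the reflected ray undergoes a half-wave phase shift.
Bottom surface (1.36 → 1.61): reflection off a higher-index medium gives a half-wave phase shift.
The two reflections carry the same phase change, so no net offset.
So the condition for destructive reflection is 2 n t cos θ_r = (m + ½) λ.
Snell's law: 1.0 sin 49.9° = 1.36 sin θ_r → sin θ_r = 0.562, cos θ_r = 0.827.
Minimum at m = 0: t = λ / (4 n cos θ_r) = 725 / (4 × 1.36 × 0.827) = 161 nm.

0.161 μm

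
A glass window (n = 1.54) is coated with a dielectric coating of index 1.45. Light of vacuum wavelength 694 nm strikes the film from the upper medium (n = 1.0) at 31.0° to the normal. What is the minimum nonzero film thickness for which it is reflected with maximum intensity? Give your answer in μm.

Ray reflecting at the top interface goes from n = 1.0 toward n = 1.45: a half-wave phase shift.
Ray reflecting at the bottom interface goes from n = 1.45 toward n = 1.54: a half-wave phase shift.
Zero or two π shifts → no net half-wave offset.
So the condition for constructive reflection is 2 n t cos θ_r = m λ.
Snell's law: 1.0 sin 31.0° = 1.45 sin θ_r → sin θ_r = 0.355, cos θ_r = 0.935.
Minimum nonzero at m = 1: t = λ / (2 n cos θ_r) = 694 / (2 × 1.45 × 0.935) = 256 nm.

0.256 μm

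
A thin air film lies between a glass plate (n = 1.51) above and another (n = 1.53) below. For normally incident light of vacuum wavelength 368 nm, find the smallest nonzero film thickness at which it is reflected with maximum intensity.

At the upper boundary (n = 1.51 to n = 1.0) the reflected ray undergoes no phase shift.
Ray reflecting at the bottom interface goes from n = 1.0 toward n = 1.53: a half-wave phase shift.
The two reflections differ by half a wavelength.
So the condition for constructive reflection is 2 n t = (m + ½) λ.
Minimum at m = 0: t = λ / (4 n) = 368 / (4 × 1.0) = 92.0 nm.

92.0 nm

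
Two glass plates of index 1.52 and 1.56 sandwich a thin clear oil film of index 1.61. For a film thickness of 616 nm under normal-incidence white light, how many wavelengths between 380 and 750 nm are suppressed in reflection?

Ray reflecting at the top interface goes from n = 1.52 toward n = 1.61: a half-wave phase shift.
Ray reflecting at the bottom interface goes from n = 1.61 toward n = 1.56: no phase shift.
Exactly one π shift → a net half-wave offset.
So the condition for destructive reflection is 2 n t = m λ.
λ = 2 n t / m = 1984 / m nm.
m=2: 992 nm (IR); m=3: 661 nm (visible); m=4: 496 nm (visible); m=5: 397 nm (visible); m=6: 331 nm (UV).

3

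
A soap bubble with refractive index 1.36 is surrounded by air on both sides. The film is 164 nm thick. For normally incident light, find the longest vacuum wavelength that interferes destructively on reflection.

At the upper boundary (n = 1.0 to n = 1.36) the reflected ray undergoes a half-wave phase shift.
Ray reflecting at the bottom interface goes from n = 1.36 toward n = 1.0: no phase shift.
The two reflections differ by half a wavelength.
So the condition for destructive reflection is 2 n t = m λ.
λ = 2 n t / m. The longest wavelength is m = 1: λ = 2 × 1.36 × 164 / 1.00 = 446 nm.

446 nm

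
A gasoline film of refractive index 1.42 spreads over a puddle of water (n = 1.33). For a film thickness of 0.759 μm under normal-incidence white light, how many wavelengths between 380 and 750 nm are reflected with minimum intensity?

At the upper boundary (n = 1.0 to n = 1.42) the reflected ray undergoes a half-wave phase shift.
At the lower boundary (n = 1.42 to n = 1.33) the reflected ray undergoes no phase shift.
Exactly one π shift → a net half-wave offset.
For dark reflection here: 2 n t = m λ.
λ = 2 n t / m = 2156 / m nm.
m=2: 1078 nm (IR); m=3: 719 nm (visible); m=4: 539 nm (visible); m=5: 431 nm (visible); m=6: 359 nm (UV).

3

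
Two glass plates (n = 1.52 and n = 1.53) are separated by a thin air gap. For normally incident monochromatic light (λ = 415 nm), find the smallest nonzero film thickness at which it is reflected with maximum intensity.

At the upper boundary (n = 1.52 to n = 1.0) the reflected ray undergoes no phase shift.
Ray reflecting at the bottom interface goes from n = 1.0 toward n = 1.53: a half-wave phase shift.
Net: one phase inversion between the two reflected rays.
So the condition for constructive reflection is 2 n t = (m + ½) λ.
Minimum at m = 0: t = λ / (4 n) = 415 / (4 × 1.0) = 104 nm.

104 nm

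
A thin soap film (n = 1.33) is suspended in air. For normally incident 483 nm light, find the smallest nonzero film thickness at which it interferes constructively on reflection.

Ray reflecting at the top interface goes from n = 1.0 toward n = 1.33: a half-wave phase shift.
Bottom surface (1.33 → 1.0): reflection off a lower-index medium gives no phase shift.
The two reflections differ by half a wavelength.
With one net inversion, constructive interference in reflection requires 2 n t = (m + ½) λ.
Minimum at m = 0: t = λ / (4 n) = 483 / (4 × 1.33) = 90.8 nm.

90.8 nm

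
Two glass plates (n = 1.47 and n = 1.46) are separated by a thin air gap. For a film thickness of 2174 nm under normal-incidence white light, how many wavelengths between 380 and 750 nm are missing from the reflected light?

6

Ray reflecting at the top interface goes from n = 1.47 toward n = 1.0: no phase shift.
Bottom surface (1.0 → 1.46): reflection off a higher-index medium gives a half-wave phase shift.
Net: one phase inversion between the two reflected rays.
So the condition for destructive reflection is 2 n t = m λ.
λ = 2 n t / m = 4348 / m nm.
m=5: 870 nm (IR); m=6: 725 nm (visible); m=7: 621 nm (visible); m=8: 544 nm (visible); m=9: 483 nm (visible); m=10: 435 nm (visible); m=11: 395 nm (visible); m=12: 362 nm (UV).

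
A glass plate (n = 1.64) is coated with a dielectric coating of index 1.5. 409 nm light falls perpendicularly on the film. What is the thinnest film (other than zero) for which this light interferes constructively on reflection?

Ray reflecting at the top interface goes from n = 1.0 toward n = 1.5: a half-wave phase shift.
Bottom surface (1.5 → 1.64): reflection off a higher-index medium gives a half-wave phase shift.
Net: no relative phase inversion (both shifts match).
For bright reflection here: 2 n t = m λ.
Minimum nonzero at m = 1: t = λ / (2 n) = 409 / (2 × 1.5) = 136 nm.

136 nm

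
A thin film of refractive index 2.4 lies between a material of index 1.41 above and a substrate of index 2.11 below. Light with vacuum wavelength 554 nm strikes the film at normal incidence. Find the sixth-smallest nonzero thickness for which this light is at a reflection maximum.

635 nm

Ray reflecting at the top interface goes from n = 1.41 toward n = 2.4: a half-wave phase shift.
At the lower boundary (n = 2.4 to n = 2.11) the reflected ray undergoes no phase shift.
Net: one phase inversion between the two reflected rays.
With one net inversion, constructive interference in reflection requires 2 n t = (m + ½) λ.
The sixth-smallest nonzero thickness corresponds to m = 5: t = (m + ½) λ / (2 n) = 5.50 × 554 / (2 × 2.4) = 635 nm.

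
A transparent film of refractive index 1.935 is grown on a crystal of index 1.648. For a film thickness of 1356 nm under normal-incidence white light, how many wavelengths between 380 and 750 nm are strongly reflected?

Ray reflecting at the top interface goes from n = 1.0 toward n = 1.935: a half-wave phase shift.
At the lower boundary (n = 1.935 to n = 1.648) the reflected ray undergoes no phase shift.
Exactly one π shift → a net half-wave offset.
So the condition for constructive reflection is 2 n t = (m + ½) λ.
λ = 2 n t / (m + ½) = 5248 / (m + ½) nm.
m=6: 807 nm (IR); m=7: 700 nm (visible); m=8: 617 nm (visible); m=9: 552 nm (visible); m=10: 500 nm (visible); m=11: 456 nm (visible); m=12: 420 nm (visible); m=13: 389 nm (visible); m=14: 362 nm (UV).

7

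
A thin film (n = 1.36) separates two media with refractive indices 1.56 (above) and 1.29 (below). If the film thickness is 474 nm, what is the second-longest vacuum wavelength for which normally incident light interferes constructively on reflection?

645 nm

At the upper boundary (n = 1.56 to n = 1.36) the reflected ray undergoes no phase shift.
Ray reflecting at the bottom interface goes from n = 1.36 toward n = 1.29: no phase shift.
Zero or two π shifts → no net half-wave offset.
For bright reflection here: 2 n t = m λ.
λ = 2 n t / m. The second-longest wavelength is m = 2: λ = 2 × 1.36 × 474 / 2.00 = 645 nm.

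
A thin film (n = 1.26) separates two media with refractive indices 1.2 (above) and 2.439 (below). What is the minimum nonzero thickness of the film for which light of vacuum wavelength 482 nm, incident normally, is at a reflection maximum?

191 nm

At the upper boundary (n = 1.2 to n = 1.26) the reflected ray undergoes a half-wave phase shift.
Bottom surface (1.26 → 2.439): reflection off a higher-index medium gives a half-wave phase shift.
Net: no relative phase inversion (both shifts match).
So the condition for constructive reflection is 2 n t = m λ.
Minimum nonzero at m = 1: t = λ / (2 n) = 482 / (2 × 1.26) = 191 nm.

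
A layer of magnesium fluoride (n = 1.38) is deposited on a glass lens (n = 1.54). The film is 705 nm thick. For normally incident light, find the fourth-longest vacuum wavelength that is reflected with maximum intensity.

Ray reflecting at the top interface goes from n = 1.0 toward n = 1.38: a half-wave phase shift.
Bottom surface (1.38 → 1.54): reflection off a higher-index medium gives a half-wave phase shift.
Net: no relative phase inversion (both shifts match).
For bright reflection here: 2 n t = m λ.
λ = 2 n t / m. The fourth-longest wavelength is m = 4: λ = 2 × 1.38 × 705 / 4.00 = 486 nm.

486 nm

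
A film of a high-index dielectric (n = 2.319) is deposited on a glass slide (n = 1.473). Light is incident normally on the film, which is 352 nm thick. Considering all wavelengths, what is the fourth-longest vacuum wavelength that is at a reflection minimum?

408 nm

Top surface (1.0 → 2.319): reflection off a higher-index medium gives a half-wave phase shift.
At the lower boundary (n = 2.319 to n = 1.473) the reflected ray undergoes no phase shift.
Exactly one π shift → a net half-wave offset.
For dark reflection here: 2 n t = m λ.
λ = 2 n t / m. The fourth-longest wavelength is m = 4: λ = 2 × 2.319 × 352 / 4.00 = 408 nm.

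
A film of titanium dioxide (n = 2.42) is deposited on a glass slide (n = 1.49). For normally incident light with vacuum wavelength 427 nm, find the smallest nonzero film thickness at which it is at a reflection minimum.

88.2 nm

Top surface (1.0 → 2.42): reflection off a higher-index medium gives a half-wave phase shift.
Bottom surface (2.42 → 1.49): reflection off a lower-index medium gives no phase shift.
Exactly one π shift → a net half-wave offset.
With one net inversion, destructive interference in reflection requires 2 n t = m λ.
Minimum nonzero at m = 1: t = λ / (2 n) = 427 / (2 × 2.42) = 88.2 nm.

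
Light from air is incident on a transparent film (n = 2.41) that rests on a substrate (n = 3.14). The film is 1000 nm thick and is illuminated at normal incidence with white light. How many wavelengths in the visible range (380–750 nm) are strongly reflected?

6

Top surface (1.0 → 2.41): reflection off a higher-index medium gives a half-wave phase shift.
Ray reflecting at the bottom interface goes from n = 2.41 toward n = 3.14: a half-wave phase shift.
Zero or two π shifts → no net half-wave offset.
For maximum reflection here: 2 n t = m λ.
λ = 2 n t / m = 4820 / m nm.
m=6: 803 nm (IR); m=7: 689 nm (visible); m=8: 603 nm (visible); m=9: 536 nm (visible); m=10: 482 nm (visible); m=11: 438 nm (visible); m=12: 402 nm (visible); m=13: 371 nm (UV).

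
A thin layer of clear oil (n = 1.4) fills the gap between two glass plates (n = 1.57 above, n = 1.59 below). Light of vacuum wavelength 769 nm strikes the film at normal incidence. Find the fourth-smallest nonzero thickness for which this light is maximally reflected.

Top surface (1.57 → 1.4): reflection off a lower-index medium gives no phase shift.
Ray reflecting at the bottom interface goes from n = 1.4 toward n = 1.59: a half-wave phase shift.
Net: one phase inversion between the two reflected rays.
With one net inversion, constructive interference in reflection requires 2 n t = (m + ½) λ.
The fourth-smallest nonzero thickness corresponds to m = 3: t = (m + ½) λ / (2 n) = 3.50 × 769 / (2 × 1.4) = 961 nm.

961 nm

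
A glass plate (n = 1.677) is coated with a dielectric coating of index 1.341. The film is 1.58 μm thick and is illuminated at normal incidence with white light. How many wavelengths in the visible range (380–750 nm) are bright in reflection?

At the upper boundary (n = 1.0 to n = 1.341) the reflected ray undergoes a half-wave phase shift.
Bottom surface (1.341 → 1.677): reflection off a higher-index medium gives a half-wave phase shift.
Zero or two π shifts → no net half-wave offset.
So the condition for constructive reflection is 2 n t = m λ.
λ = 2 n t / m = 4238 / m nm.
m=5: 848 nm (IR); m=6: 706 nm (visible); m=7: 605 nm (visible); m=8: 530 nm (visible); m=9: 471 nm (visible); m=10: 424 nm (visible); m=11: 385 nm (visible); m=12: 353 nm (UV).

6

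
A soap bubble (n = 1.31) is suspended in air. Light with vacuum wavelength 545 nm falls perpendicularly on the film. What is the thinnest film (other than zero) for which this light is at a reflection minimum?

208 nm

At the upper boundary (n = 1.0 to n = 1.31) the reflected ray undergoes a half-wave phase shift.
Ray reflecting at the bottom interface goes from n = 1.31 toward n = 1.0: no phase shift.
Exactly one π shift → a net half-wave offset.
With one net inversion, destructive interference in reflection requires 2 n t = m λ.
Minimum nonzero at m = 1: t = λ / (2 n) = 545 / (2 × 1.31) = 208 nm.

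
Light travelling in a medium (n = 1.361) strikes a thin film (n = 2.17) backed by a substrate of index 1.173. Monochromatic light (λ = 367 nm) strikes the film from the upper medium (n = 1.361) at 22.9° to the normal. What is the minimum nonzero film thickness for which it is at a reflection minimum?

87.2 nm

At the upper boundary (n = 1.361 to n = 2.17) the reflected ray undergoes a half-wave phase shift.
Ray reflecting at the bottom interface goes from n = 2.17 toward n = 1.173: no phase shift.
The two reflections differ by half a wavelength.
With one net inversion, destructive interference in reflection requires 2 n t cos θ_r = m λ.
Snell's law: 1.361 sin 22.9° = 2.17 sin θ_r → sin θ_r = 0.244, cos θ_r = 0.970.
Minimum nonzero at m = 1: t = λ / (2 n cos θ_r) = 367 / (2 × 2.17 × 0.970) = 87.2 nm.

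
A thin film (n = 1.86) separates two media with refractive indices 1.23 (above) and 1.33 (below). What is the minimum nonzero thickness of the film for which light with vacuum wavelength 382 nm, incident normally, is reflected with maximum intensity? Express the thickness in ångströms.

Top surface (1.23 → 1.86): reflection off a higher-index medium gives a half-wave phase shift.
Ray reflecting at the bottom interface goes from n = 1.86 toward n = 1.33: no phase shift.
Net: one phase inversion between the two reflected rays.
So the condition for constructive reflection is 2 n t = (m + ½) λ.
Minimum at m = 0: t = λ / (4 n) = 382 / (4 × 1.86) = 51.3 nm.

513 Å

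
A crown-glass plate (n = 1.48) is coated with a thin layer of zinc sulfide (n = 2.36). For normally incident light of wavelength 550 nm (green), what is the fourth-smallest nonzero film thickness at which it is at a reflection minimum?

466 nm

Ray reflecting at the top interface goes from n = 1.0 toward n = 2.36: a half-wave phase shift.
Ray reflecting at the bottom interface goes from n = 2.36 toward n = 1.48: no phase shift.
Net: one phase inversion between the two reflected rays.
For dark reflection here: 2 n t = m λ.
The fourth-smallest nonzero thickness corresponds to m = 4: t = m λ / (2 n) = 4.00 × 550 / (2 × 2.36) = 466 nm.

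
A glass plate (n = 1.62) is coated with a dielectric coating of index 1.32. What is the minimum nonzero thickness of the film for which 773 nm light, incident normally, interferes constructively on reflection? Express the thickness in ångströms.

Ray reflecting at the top interface goes from n = 1.0 toward n = 1.32: a half-wave phase shift.
Ray reflecting at the bottom interface goes from n = 1.32 toward n = 1.62: a half-wave phase shift.
Net: no relative phase inversion (both shifts match).
With no net inversion, constructive interference in reflection requires 2 n t = m λ.
Minimum nonzero at m = 1: t = λ / (2 n) = 773 / (2 × 1.32) = 293 nm.

2928 Å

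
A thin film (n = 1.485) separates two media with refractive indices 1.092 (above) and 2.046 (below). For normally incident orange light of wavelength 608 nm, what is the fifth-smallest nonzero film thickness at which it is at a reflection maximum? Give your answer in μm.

1.02 μm

At the upper boundary (n = 1.092 to n = 1.485) the reflected ray undergoes a half-wave phase shift.
Bottom surface (1.485 → 2.046): reflection off a higher-index medium gives a half-wave phase shift.
Zero or two π shifts → no net half-wave offset.
With no net inversion, constructive interference in reflection requires 2 n t = m λ.
The fifth-smallest nonzero thickness corresponds to m = 5: t = m λ / (2 n) = 5.00 × 608 / (2 × 1.485) = 1024 nm.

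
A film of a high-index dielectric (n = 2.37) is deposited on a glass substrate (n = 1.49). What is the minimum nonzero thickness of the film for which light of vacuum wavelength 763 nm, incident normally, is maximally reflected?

Ray reflecting at the top interface goes from n = 1.0 toward n = 2.37: a half-wave phase shift.
At the lower boundary (n = 2.37 to n = 1.49) the reflected ray undergoes no phase shift.
Net: one phase inversion between the two reflected rays.
So the condition for constructive reflection is 2 n t = (m + ½) λ.
Minimum at m = 0: t = λ / (4 n) = 763 / (4 × 2.37) = 80.5 nm.

80.5 nm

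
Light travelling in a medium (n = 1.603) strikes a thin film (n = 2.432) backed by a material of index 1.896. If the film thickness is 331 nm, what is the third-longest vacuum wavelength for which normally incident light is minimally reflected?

537 nm

Ray reflecting at the top interface goes from n = 1.603 toward n = 2.432: a half-wave phase shift.
Bottom surface (2.432 → 1.896): reflection off a lower-index medium gives no phase shift.
The two reflections differ by half a wavelength.
For dark reflection here: 2 n t = m λ.
λ = 2 n t / m. The third-longest wavelength is m = 3: λ = 2 × 2.432 × 331 / 3.00 = 537 nm.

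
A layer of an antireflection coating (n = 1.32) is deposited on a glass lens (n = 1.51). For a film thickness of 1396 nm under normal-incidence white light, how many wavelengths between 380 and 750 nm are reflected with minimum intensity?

Top surface (1.0 → 1.32): reflection off a higher-index medium gives a half-wave phase shift.
At the lower boundary (n = 1.32 to n = 1.51) the reflected ray undergoes a half-wave phase shift.
Net: no relative phase inversion (both shifts match).
So the condition for destructive reflection is 2 n t = (m + ½) λ.
λ = 2 n t / (m + ½) = 3685 / (m + ½) nm.
m=4: 819 nm (IR); m=5: 670 nm (visible); m=6: 567 nm (visible); m=7: 491 nm (visible); m=8: 434 nm (visible); m=9: 388 nm (visible); m=10: 351 nm (UV).

5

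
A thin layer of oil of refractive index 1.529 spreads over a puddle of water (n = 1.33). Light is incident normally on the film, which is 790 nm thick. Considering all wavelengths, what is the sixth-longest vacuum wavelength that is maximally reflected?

Top surface (1.0 → 1.529): reflection off a higher-index medium gives a half-wave phase shift.
At the lower boundary (n = 1.529 to n = 1.33) the reflected ray undergoes no phase shift.
Net: one phase inversion between the two reflected rays.
For maximum reflection here: 2 n t = (m + ½) λ.
λ = 2 n t / (m + ½). The sixth-longest wavelength is m = 5: λ = 2 × 1.529 × 790 / 5.50 = 439 nm.

439 nm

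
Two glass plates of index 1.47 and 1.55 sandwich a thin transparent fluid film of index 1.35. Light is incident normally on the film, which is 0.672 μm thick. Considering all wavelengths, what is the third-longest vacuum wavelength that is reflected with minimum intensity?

Ray reflecting at the top interface goes from n = 1.47 toward n = 1.35: no phase shift.
Ray reflecting at the bottom interface goes from n = 1.35 toward n = 1.55: a half-wave phase shift.
Net: one phase inversion between the two reflected rays.
For weak reflection here: 2 n t = m λ.
λ = 2 n t / m. The third-longest wavelength is m = 3: λ = 2 × 1.35 × 672 / 3.00 = 605 nm.

605 nm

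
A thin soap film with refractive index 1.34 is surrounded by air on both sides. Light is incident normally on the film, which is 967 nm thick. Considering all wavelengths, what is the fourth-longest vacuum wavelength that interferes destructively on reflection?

648 nm

Ray reflecting at the top interface goes from n = 1.0 toward n = 1.34: a half-wave phase shift.
At the lower boundary (n = 1.34 to n = 1.0) the reflected ray undergoes no phase shift.
The two reflections differ by half a wavelength.
With one net inversion, destructive interference in reflection requires 2 n t = m λ.
λ = 2 n t / m. The fourth-longest wavelength is m = 4: λ = 2 × 1.34 × 967 / 4.00 = 648 nm.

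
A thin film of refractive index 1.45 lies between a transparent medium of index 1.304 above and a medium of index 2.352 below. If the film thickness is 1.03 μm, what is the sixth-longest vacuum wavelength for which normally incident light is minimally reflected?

At the upper boundary (n = 1.304 to n = 1.45) the reflected ray undergoes a half-wave phase shift.
At the lower boundary (n = 1.45 to n = 2.352) the reflected ray undergoes a half-wave phase shift.
Zero or two π shifts → no net half-wave offset.
With no net inversion, destructive interference in reflection requires 2 n t = (m + ½) λ.
λ = 2 n t / (m + ½). The sixth-longest wavelength is m = 5: λ = 2 × 1.45 × 1030 / 5.50 = 543 nm.

543 nm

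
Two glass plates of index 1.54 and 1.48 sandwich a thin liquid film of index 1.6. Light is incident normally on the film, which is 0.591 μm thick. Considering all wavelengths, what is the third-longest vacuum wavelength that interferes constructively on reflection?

Top surface (1.54 → 1.6): reflection off a higher-index medium gives a half-wave phase shift.
At the lower boundary (n = 1.6 to n = 1.48) the reflected ray undergoes no phase shift.
The two reflections differ by half a wavelength.
With one net inversion, constructive interference in reflection requires 2 n t = (m + ½) λ.
λ = 2 n t / (m + ½). The third-longest wavelength is m = 2: λ = 2 × 1.6 × 591 / 2.50 = 756 nm.

756 nm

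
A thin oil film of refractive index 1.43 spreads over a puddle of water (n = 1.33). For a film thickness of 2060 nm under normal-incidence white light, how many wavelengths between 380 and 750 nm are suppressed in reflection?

At the upper boundary (n = 1.0 to n = 1.43) the reflected ray undergoes a half-wave phase shift.
At the lower boundary (n = 1.43 to n = 1.33) the reflected ray undergoes no phase shift.
Exactly one π shift → a net half-wave offset.
For weak reflection here: 2 n t = m λ.
λ = 2 n t / m = 5892 / m nm.
m=7: 842 nm (IR); m=8: 736 nm (visible); m=9: 655 nm (visible); m=10: 589 nm (visible); m=11: 536 nm (visible); m=12: 491 nm (visible); m=13: 453 nm (visible); m=14: 421 nm (visible); m=15: 393 nm (visible); m=16: 368 nm (UV).

8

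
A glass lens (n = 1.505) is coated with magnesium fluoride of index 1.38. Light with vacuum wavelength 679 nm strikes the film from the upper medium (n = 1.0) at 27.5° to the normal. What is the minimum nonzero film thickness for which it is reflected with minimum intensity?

131 nm

Top surface (1.0 → 1.38): reflection off a higher-index medium gives a half-wave phase shift.
Bottom surface (1.38 → 1.505): reflection off a higher-index medium gives a half-wave phase shift.
Zero or two π shifts → no net half-wave offset.
For minimum reflection here: 2 n t cos θ_r = (m + ½) λ.
Snell's law: 1.0 sin 27.5° = 1.38 sin θ_r → sin θ_r = 0.335, cos θ_r = 0.942.
Minimum at m = 0: t = λ / (4 n cos θ_r) = 679 / (4 × 1.38 × 0.942) = 131 nm.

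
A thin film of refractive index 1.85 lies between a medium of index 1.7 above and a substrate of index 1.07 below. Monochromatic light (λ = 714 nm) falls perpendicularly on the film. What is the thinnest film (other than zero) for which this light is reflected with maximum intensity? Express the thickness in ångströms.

At the upper boundary (n = 1.7 to n = 1.85) the reflected ray undergoes a half-wave phase shift.
Ray reflecting at the bottom interface goes from n = 1.85 toward n = 1.07: no phase shift.
Net: one phase inversion between the two reflected rays.
For strong reflection here: 2 n t = (m + ½) λ.
Minimum at m = 0: t = λ / (4 n) = 714 / (4 × 1.85) = 96.5 nm.

965 Å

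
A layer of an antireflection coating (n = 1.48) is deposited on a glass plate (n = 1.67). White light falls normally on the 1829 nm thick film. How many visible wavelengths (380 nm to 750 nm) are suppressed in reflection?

Ray reflecting at the top interface goes from n = 1.0 toward n = 1.48: a half-wave phase shift.
At the lower boundary (n = 1.48 to n = 1.67) the reflected ray undergoes a half-wave phase shift.
Net: no relative phase inversion (both shifts match).
With no net inversion, destructive interference in reflection requires 2 n t = (m + ½) λ.
λ = 2 n t / (m + ½) = 5414 / (m + ½) nm.
m=6: 833 nm (IR); m=7: 722 nm (visible); m=8: 637 nm (visible); m=9: 570 nm (visible); m=10: 516 nm (visible); m=11: 471 nm (visible); m=12: 433 nm (visible); m=13: 401 nm (visible); m=14: 373 nm (UV).

7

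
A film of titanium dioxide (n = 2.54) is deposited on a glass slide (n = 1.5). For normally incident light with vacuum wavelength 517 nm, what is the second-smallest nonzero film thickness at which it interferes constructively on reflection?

Top surface (1.0 → 2.54): reflection off a higher-index medium gives a half-wave phase shift.
At the lower boundary (n = 2.54 to n = 1.5) the reflected ray undergoes no phase shift.
Net: one phase inversion between the two reflected rays.
So the condition for constructive reflection is 2 n t = (m + ½) λ.
The second-smallest nonzero thickness corresponds to m = 1: t = (m + ½) λ / (2 n) = 1.50 × 517 / (2 × 2.54) = 153 nm.

153 nm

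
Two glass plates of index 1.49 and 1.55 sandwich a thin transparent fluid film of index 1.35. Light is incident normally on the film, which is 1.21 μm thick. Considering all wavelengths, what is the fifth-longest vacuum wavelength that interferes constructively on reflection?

Ray reflecting at the top interface goes from n = 1.49 toward n = 1.35: no phase shift.
Ray reflecting at the bottom interface goes from n = 1.35 toward n = 1.55: a half-wave phase shift.
Exactly one π shift → a net half-wave offset.
With one net inversion, constructive interference in reflection requires 2 n t = (m + ½) λ.
λ = 2 n t / (m + ½). The fifth-longest wavelength is m = 4: λ = 2 × 1.35 × 1210 / 4.50 = 726 nm.

726 nm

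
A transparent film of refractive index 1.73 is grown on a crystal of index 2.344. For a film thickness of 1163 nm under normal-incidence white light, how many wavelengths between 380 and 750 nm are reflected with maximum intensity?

5

Ray reflecting at the top interface goes from n = 1.0 toward n = 1.73: a half-wave phase shift.
Ray reflecting at the bottom interface goes from n = 1.73 toward n = 2.344: a half-wave phase shift.
Net: no relative phase inversion (both shifts match).
So the condition for constructive reflection is 2 n t = m λ.
λ = 2 n t / m = 4024 / m nm.
m=5: 805 nm (IR); m=6: 671 nm (visible); m=7: 575 nm (visible); m=8: 503 nm (visible); m=9: 447 nm (visible); m=10: 402 nm (visible); m=11: 366 nm (UV).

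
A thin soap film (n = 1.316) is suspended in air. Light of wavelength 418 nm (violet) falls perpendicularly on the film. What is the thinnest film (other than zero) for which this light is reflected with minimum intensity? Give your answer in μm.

Top surface (1.0 → 1.316): reflection off a higher-index medium gives a half-wave phase shift.
At the lower boundary (n = 1.316 to n = 1.0) the reflected ray undergoes no phase shift.
Net: one phase inversion between the two reflected rays.
With one net inversion, destructive interference in reflection requires 2 n t = m λ.
Minimum nonzero at m = 1: t = λ / (2 n) = 418 / (2 × 1.316) = 159 nm.

0.159 μm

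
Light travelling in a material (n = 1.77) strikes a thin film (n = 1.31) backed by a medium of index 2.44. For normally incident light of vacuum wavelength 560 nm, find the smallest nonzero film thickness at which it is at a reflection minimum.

Top surface (1.77 → 1.31): reflection off a lower-index medium gives no phase shift.
At the lower boundary (n = 1.31 to n = 2.44) the reflected ray undergoes a half-wave phase shift.
Net: one phase inversion between the two reflected rays.
With one net inversion, destructive interference in reflection requires 2 n t = m λ.
Minimum nonzero at m = 1: t = λ / (2 n) = 560 / (2 × 1.31) = 214 nm.

214 nm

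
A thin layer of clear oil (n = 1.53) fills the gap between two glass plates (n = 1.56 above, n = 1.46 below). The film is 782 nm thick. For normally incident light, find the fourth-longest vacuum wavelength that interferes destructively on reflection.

684 nm

Ray reflecting at the top interface goes from n = 1.56 toward n = 1.53: no phase shift.
Ray reflecting at the bottom interface goes from n = 1.53 toward n = 1.46: no phase shift.
Zero or two π shifts → no net half-wave offset.
For dark reflection here: 2 n t = (m + ½) λ.
λ = 2 n t / (m + ½). The fourth-longest wavelength is m = 3: λ = 2 × 1.53 × 782 / 3.50 = 684 nm.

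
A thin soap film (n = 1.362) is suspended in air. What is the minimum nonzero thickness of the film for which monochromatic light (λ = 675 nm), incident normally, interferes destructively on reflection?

Ray reflecting at the top interface goes from n = 1.0 toward n = 1.362: a half-wave phase shift.
At the lower boundary (n = 1.362 to n = 1.0) the reflected ray undergoes no phase shift.
The two reflections differ by half a wavelength.
For dark reflection here: 2 n t = m λ.
Minimum nonzero at m = 1: t = λ / (2 n) = 675 / (2 × 1.362) = 248 nm.

248 nm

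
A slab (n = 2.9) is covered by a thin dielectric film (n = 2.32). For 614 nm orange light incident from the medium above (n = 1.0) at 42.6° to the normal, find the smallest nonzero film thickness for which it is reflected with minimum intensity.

69.2 nm

Top surface (1.0 → 2.32): reflection off a higher-index medium gives a half-wave phase shift.
Ray reflecting at the bottom interface goes from n = 2.32 toward n = 2.9: a half-wave phase shift.
The two reflections carry the same phase change, so no net offset.
So the condition for destructive reflection is 2 n t cos θ_r = (m + ½) λ.
Snell's law: 1.0 sin 42.6° = 2.32 sin θ_r → sin θ_r = 0.292, cos θ_r = 0.956.
Minimum at m = 0: t = λ / (4 n cos θ_r) = 614 / (4 × 2.32 × 0.956) = 69.2 nm.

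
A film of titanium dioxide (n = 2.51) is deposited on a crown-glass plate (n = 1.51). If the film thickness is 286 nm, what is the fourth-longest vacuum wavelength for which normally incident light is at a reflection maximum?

At the upper boundary (n = 1.0 to n = 2.51) the reflected ray undergoes a half-wave phase shift.
At the lower boundary (n = 2.51 to n = 1.51) the reflected ray undergoes no phase shift.
The two reflections differ by half a wavelength.
With one net inversion, constructive interference in reflection requires 2 n t = (m + ½) λ.
λ = 2 n t / (m + ½). The fourth-longest wavelength is m = 3: λ = 2 × 2.51 × 286 / 3.50 = 410 nm.

410 nm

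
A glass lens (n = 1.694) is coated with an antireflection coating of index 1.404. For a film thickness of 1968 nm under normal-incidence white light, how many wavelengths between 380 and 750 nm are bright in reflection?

7

Top surface (1.0 → 1.404): reflection off a higher-index medium gives a half-wave phase shift.
At the lower boundary (n = 1.404 to n = 1.694) the reflected ray undergoes a half-wave phase shift.
The two reflections carry the same phase change, so no net offset.
So the condition for constructive reflection is 2 n t = m λ.
λ = 2 n t / m = 5526 / m nm.
m=7: 789 nm (IR); m=8: 691 nm (visible); m=9: 614 nm (visible); m=10: 553 nm (visible); m=11: 502 nm (visible); m=12: 461 nm (visible); m=13: 425 nm (visible); m=14: 395 nm (visible); m=15: 368 nm (UV).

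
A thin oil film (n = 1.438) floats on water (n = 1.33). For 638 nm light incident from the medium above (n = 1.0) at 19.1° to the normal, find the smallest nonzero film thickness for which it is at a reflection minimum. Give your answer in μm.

Ray reflecting at the top interface goes from n = 1.0 toward n = 1.438: a half-wave phase shift.
Bottom surface (1.438 → 1.33): reflection off a lower-index medium gives no phase shift.
Exactly one π shift → a net half-wave offset.
So the condition for destructive reflection is 2 n t cos θ_r = m λ.
Snell's law: 1.0 sin 19.1° = 1.438 sin θ_r → sin θ_r = 0.228, cos θ_r = 0.974.
Minimum nonzero at m = 1: t = λ / (2 n cos θ_r) = 638 / (2 × 1.438 × 0.974) = 228 nm.

0.228 μm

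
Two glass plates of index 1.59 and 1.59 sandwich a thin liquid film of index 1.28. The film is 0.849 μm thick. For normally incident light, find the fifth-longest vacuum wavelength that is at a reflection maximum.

483 nm

Ray reflecting at the top interface goes from n = 1.59 toward n = 1.28: no phase shift.
Bottom surface (1.28 → 1.59): reflection off a higher-index medium gives a half-wave phase shift.
Exactly one π shift → a net half-wave offset.
With one net inversion, constructive interference in reflection requires 2 n t = (m + ½) λ.
λ = 2 n t / (m + ½). The fifth-longest wavelength is m = 4: λ = 2 × 1.28 × 849 / 4.50 = 483 nm.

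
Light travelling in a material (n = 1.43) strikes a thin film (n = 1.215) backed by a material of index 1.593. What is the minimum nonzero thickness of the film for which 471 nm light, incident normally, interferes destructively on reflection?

Ray reflecting at the top interface goes from n = 1.43 toward n = 1.215: no phase shift.
At the lower boundary (n = 1.215 to n = 1.593) the reflected ray undergoes a half-wave phase shift.
The two reflections differ by half a wavelength.
With one net inversion, destructive interference in reflection requires 2 n t = m λ.
Minimum nonzero at m = 1: t = λ / (2 n) = 471 / (2 × 1.215) = 194 nm.

194 nm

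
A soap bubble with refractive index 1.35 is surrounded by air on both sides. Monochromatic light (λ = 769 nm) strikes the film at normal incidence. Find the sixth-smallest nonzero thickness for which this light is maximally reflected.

1566 nm

Top surface (1.0 → 1.35): reflection off a higher-index medium gives a half-wave phase shift.
Bottom surface (1.35 → 1.0): reflection off a lower-index medium gives no phase shift.
Exactly one π shift → a net half-wave offset.
So the condition for constructive reflection is 2 n t = (m + ½) λ.
The sixth-smallest nonzero thickness corresponds to m = 5: t = (m + ½) λ / (2 n) = 5.50 × 769 / (2 × 1.35) = 1566 nm.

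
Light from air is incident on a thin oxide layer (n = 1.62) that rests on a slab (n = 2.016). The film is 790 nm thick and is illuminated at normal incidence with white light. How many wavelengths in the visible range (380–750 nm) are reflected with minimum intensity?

4

At the upper boundary (n = 1.0 to n = 1.62) the reflected ray undergoes a half-wave phase shift.
Bottom surface (1.62 → 2.016): reflection off a higher-index medium gives a half-wave phase shift.
Zero or two π shifts → no net half-wave offset.
With no net inversion, destructive interference in reflection requires 2 n t = (m + ½) λ.
λ = 2 n t / (m + ½) = 2560 / (m + ½) nm.
m=2: 1024 nm (IR); m=3: 731 nm (visible); m=4: 569 nm (visible); m=5: 465 nm (visible); m=6: 394 nm (visible); m=7: 341 nm (UV).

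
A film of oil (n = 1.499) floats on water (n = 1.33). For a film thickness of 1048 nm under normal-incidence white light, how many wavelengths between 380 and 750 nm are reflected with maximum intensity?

At the upper boundary (n = 1.0 to n = 1.499) the reflected ray undergoes a half-wave phase shift.
Bottom surface (1.499 → 1.33): reflection off a lower-index medium gives no phase shift.
Net: one phase inversion between the two reflected rays.
For bright reflection here: 2 n t = (m + ½) λ.
λ = 2 n t / (m + ½) = 3142 / (m + ½) nm.
m=3: 898 nm (IR); m=4: 698 nm (visible); m=5: 571 nm (visible); m=6: 483 nm (visible); m=7: 419 nm (visible); m=8: 370 nm (UV).

4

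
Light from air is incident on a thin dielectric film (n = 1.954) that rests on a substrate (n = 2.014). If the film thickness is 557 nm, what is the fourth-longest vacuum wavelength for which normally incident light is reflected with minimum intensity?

At the upper boundary (n = 1.0 to n = 1.954) the reflected ray undergoes a half-wave phase shift.
Bottom surface (1.954 → 2.014): reflection off a higher-index medium gives a half-wave phase shift.
Zero or two π shifts → no net half-wave offset.
With no net inversion, destructive interference in reflection requires 2 n t = (m + ½) λ.
λ = 2 n t / (m + ½). The fourth-longest wavelength is m = 3: λ = 2 × 1.954 × 557 / 3.50 = 622 nm.

622 nm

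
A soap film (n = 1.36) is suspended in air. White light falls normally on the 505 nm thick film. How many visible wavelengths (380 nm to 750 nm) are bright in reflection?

2

Ray reflecting at the top interface goes from n = 1.0 toward n = 1.36: a half-wave phase shift.
Ray reflecting at the bottom interface goes from n = 1.36 toward n = 1.0: no phase shift.
Exactly one π shift → a net half-wave offset.
For strong reflection here: 2 n t = (m + ½) λ.
λ = 2 n t / (m + ½) = 1374 / (m + ½) nm.
m=1: 916 nm (IR); m=2: 549 nm (visible); m=3: 392 nm (visible); m=4: 305 nm (UV).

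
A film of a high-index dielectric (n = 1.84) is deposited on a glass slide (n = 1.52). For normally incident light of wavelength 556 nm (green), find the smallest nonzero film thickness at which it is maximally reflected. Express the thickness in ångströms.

Top surface (1.0 → 1.84): reflection off a higher-index medium gives a half-wave phase shift.
At the lower boundary (n = 1.84 to n = 1.52) the reflected ray undergoes no phase shift.
Net: one phase inversion between the two reflected rays.
For strong reflection here: 2 n t = (m + ½) λ.
Minimum at m = 0: t = λ / (4 n) = 556 / (4 × 1.84) = 75.5 nm.

755 Å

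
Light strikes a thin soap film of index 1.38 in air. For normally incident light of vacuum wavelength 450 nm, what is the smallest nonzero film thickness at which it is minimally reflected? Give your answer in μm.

Ray reflecting at the top interface goes from n = 1.0 toward n = 1.38: a half-wave phase shift.
Ray reflecting at the bottom interface goes from n = 1.38 toward n = 1.0: no phase shift.
The two reflections differ by half a wavelength.
With one net inversion, destructive interference in reflection requires 2 n t = m λ.
The smallest nonzero thickness corresponds to m = 1: t = m λ / (2 n) = 1.00 × 450 / (2 × 1.38) = 163 nm.

0.163 μm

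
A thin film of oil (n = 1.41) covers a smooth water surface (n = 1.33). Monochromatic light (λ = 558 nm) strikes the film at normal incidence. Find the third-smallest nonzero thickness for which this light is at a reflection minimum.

594 nm

At the upper boundary (n = 1.0 to n = 1.41) the reflected ray undergoes a half-wave phase shift.
Ray reflecting at the bottom interface goes from n = 1.41 toward n = 1.33: no phase shift.
Net: one phase inversion between the two reflected rays.
For weak reflection here: 2 n t = m λ.
The third-smallest nonzero thickness corresponds to m = 3: t = m λ / (2 n) = 3.00 × 558 / (2 × 1.41) = 594 nm.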